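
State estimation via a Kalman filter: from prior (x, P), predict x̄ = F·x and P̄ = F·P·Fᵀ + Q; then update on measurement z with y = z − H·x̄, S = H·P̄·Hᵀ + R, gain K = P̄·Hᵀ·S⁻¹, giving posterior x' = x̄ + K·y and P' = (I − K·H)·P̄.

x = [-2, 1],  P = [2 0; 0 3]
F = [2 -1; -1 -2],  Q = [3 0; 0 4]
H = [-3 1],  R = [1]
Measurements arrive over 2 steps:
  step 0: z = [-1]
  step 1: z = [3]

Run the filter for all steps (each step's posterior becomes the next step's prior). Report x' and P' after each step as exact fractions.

step 0: x̄ = F·x = [-5, 0]
step 0: P̄ = F·P·Fᵀ + Q = [14 2; 2 18]
step 0: y = z − H·x̄ = [-16]
step 0: S = H·P̄·Hᵀ + R = [133]
step 0: K = P̄·Hᵀ·S⁻¹ = [-40/133; 12/133]
step 0: x' = x̄ + K·y = [-25/133, -192/133]
step 0: P' = (I − K·H)·P̄ = [262/133 746/133; 746/133 2250/133]
step 1: x̄ = F·x = [142/133, 409/133]
step 1: P̄ = F·P·Fᵀ + Q = [713/133 1738/133; 1738/133 12778/133]
step 1: y = z − H·x̄ = [416/133]
step 1: S = H·P̄·Hᵀ + R = [8900/133]
step 1: K = P̄·Hᵀ·S⁻¹ = [-401/8900; 1891/2225]
step 1: x' = x̄ + K·y = [2062/2225, 12757/2225]
step 1: P' = (I − K·H)·P̄ = [46503/8900 34777/2225; 34777/2225 106222/2225]

step 0: x' = [-25/133, -192/133], P' = [262/133 746/133; 746/133 2250/133]
step 1: x' = [2062/2225, 12757/2225], P' = [46503/8900 34777/2225; 34777/2225 106222/2225]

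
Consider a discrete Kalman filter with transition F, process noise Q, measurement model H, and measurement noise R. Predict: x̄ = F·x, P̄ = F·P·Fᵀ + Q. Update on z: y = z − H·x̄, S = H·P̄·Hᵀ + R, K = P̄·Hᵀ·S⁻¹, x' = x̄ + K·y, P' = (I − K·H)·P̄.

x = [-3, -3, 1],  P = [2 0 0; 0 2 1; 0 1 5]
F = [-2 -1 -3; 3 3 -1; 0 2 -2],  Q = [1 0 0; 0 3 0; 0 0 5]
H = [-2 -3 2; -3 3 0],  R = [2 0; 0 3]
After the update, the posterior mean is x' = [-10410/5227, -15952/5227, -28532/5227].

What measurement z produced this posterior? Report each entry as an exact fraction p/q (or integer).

z = [2, -3]

x̄ = F·x = [6, -19, -8]
P̄ = F·P·Fᵀ + Q = [62 -11 22; -11 38 14; 22 14 25]
S = H·P̄·Hᵀ + R = [216 -51; -51 1101]
K = P̄·Hᵀ·S⁻¹ = [-20972/78405 -16567/78405; -20989/78405 9496/78405; -908/5227 -156/5227]
x' − x̄ = [-41772/5227, 83361/5227, 13284/5227] = K·y
y = (KᵀK)⁻¹·Kᵀ·(x' − x̄) = [-27, 72]
z = y + H·x̄ = [-27, 72] + [29, -75] = [2, -3]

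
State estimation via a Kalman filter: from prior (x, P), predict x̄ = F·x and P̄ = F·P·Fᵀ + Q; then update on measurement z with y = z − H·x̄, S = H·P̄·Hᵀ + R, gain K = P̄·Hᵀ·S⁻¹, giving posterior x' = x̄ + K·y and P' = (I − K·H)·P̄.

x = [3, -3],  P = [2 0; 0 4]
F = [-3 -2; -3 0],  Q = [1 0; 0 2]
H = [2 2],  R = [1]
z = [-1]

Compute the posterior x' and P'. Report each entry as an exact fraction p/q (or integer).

x̄ = F·x = [-3, -9]
P̄ = F·P·Fᵀ + Q = [35 18; 18 20]
y = z − H·x̄ = [23]
S = H·P̄·Hᵀ + R = [365]
K = P̄·Hᵀ·S⁻¹ = [106/365; 76/365]
x' = x̄ + K·y = [1343/365, -1537/365]
P' = (I − K·H)·P̄ = [1539/365 -1486/365; -1486/365 1524/365]

x' = [1343/365, -1537/365]
P' = [1539/365 -1486/365; -1486/365 1524/365]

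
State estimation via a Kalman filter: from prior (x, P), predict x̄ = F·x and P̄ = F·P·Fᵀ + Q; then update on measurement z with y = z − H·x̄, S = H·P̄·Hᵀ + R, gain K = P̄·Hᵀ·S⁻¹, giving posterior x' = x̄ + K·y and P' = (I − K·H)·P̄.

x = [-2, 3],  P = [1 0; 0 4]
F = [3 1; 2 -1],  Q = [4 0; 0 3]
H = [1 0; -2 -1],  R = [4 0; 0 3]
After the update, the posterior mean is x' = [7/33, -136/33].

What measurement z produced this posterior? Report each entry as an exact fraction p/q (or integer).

x̄ = F·x = [-3, -7]
P̄ = F·P·Fᵀ + Q = [17 2; 2 11]
S = H·P̄·Hᵀ + R = [21 -36; -36 90]
K = P̄·Hᵀ·S⁻¹ = [13/33 -8/33; -20/33 -9/22]
x' − x̄ = [106/33, 95/33] = K·y
y = (KᵀK)⁻¹·Kᵀ·(x' − x̄) = [2, -10]
z = y + H·x̄ = [2, -10] + [-3, 13] = [-1, 3]

z = [-1, 3]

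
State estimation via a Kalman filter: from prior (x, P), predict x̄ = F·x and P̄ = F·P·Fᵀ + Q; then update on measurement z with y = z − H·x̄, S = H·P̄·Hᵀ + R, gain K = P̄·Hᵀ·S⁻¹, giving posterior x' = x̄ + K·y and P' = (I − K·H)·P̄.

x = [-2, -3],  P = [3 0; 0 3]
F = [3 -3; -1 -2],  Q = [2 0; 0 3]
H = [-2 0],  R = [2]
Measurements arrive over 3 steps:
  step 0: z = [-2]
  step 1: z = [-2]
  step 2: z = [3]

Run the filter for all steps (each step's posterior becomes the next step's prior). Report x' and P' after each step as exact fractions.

step 0: x' = [115/113, 868/113], P' = [56/113 9/113; 9/113 1872/113]
step 1: x' = [32573/34945, -109059/34945], P' = [17416/34945 11037/34945; 11037/34945 292909/34945]
step 2: x' = [-7567551/5363243, -17201434/5363243], P' = [2664149/5363243 1672095/5363243; 1672095/5363243 45339919/5363243]

step 0: x̄ = F·x = [3, 8]
step 0: P̄ = F·P·Fᵀ + Q = [56 9; 9 18]
step 0: y = z − H·x̄ = [4]
step 0: S = H·P̄·Hᵀ + R = [226]
step 0: K = P̄·Hᵀ·S⁻¹ = [-56/113; -9/113]
step 0: x' = x̄ + K·y = [115/113, 868/113]
step 0: P' = (I − K·H)·P̄ = [56/113 9/113; 9/113 1872/113]
step 1: x̄ = F·x = [-2259/113, -1851/113]
step 1: P̄ = F·P·Fᵀ + Q = [17416/113 11037/113; 11037/113 7919/113]
step 1: y = z − H·x̄ = [-4744/113]
step 1: S = H·P̄·Hᵀ + R = [69890/113]
step 1: K = P̄·Hᵀ·S⁻¹ = [-17416/34945; -11037/34945]
step 1: x' = x̄ + K·y = [32573/34945, -109059/34945]
step 1: P' = (I − K·H)·P̄ = [17416/34945 11037/34945; 11037/34945 292909/34945]
step 2: x̄ = F·x = [424896/34945, 37109/6989]
step 2: P̄ = F·P·Fᵀ + Q = [2664149/34945 334419/6989; 334419/6989 267607/6989]
step 2: y = z − H·x̄ = [954627/34945]
step 2: S = H·P̄·Hᵀ + R = [10726486/34945]
step 2: K = P̄·Hᵀ·S⁻¹ = [-2664149/5363243; -1672095/5363243]
step 2: x' = x̄ + K·y = [-7567551/5363243, -17201434/5363243]
step 2: P' = (I − K·H)·P̄ = [2664149/5363243 1672095/5363243; 1672095/5363243 45339919/5363243]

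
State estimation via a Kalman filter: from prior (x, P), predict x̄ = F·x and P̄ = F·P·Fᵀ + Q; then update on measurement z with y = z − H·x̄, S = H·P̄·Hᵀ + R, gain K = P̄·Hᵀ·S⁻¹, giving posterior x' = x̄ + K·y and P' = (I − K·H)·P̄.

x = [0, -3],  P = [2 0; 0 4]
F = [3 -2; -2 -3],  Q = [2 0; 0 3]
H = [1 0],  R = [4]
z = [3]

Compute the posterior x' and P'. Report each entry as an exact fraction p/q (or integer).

x̄ = F·x = [6, 9]
P̄ = F·P·Fᵀ + Q = [36 12; 12 47]
y = z − H·x̄ = [-3]
S = H·P̄·Hᵀ + R = [40]
K = P̄·Hᵀ·S⁻¹ = [9/10; 3/10]
x' = x̄ + K·y = [33/10, 81/10]
P' = (I − K·H)·P̄ = [18/5 6/5; 6/5 217/5]

x' = [33/10, 81/10]
P' = [18/5 6/5; 6/5 217/5]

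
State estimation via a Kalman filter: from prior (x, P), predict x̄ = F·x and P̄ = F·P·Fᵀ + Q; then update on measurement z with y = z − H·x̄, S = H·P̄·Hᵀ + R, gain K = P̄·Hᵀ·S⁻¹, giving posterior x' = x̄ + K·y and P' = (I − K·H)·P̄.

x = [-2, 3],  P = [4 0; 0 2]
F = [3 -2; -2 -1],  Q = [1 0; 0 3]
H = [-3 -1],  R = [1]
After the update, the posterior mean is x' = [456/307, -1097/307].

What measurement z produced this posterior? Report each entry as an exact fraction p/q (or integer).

x̄ = F·x = [-12, 1]
P̄ = F·P·Fᵀ + Q = [45 -20; -20 21]
S = H·P̄·Hᵀ + R = [307]
K = P̄·Hᵀ·S⁻¹ = [-115/307; 39/307]
x' − x̄ = [4140/307, -1404/307] = K·y
y = (KᵀK)⁻¹·Kᵀ·(x' − x̄) = [-36]
z = y + H·x̄ = [-36] + [35] = [-1]

z = [-1]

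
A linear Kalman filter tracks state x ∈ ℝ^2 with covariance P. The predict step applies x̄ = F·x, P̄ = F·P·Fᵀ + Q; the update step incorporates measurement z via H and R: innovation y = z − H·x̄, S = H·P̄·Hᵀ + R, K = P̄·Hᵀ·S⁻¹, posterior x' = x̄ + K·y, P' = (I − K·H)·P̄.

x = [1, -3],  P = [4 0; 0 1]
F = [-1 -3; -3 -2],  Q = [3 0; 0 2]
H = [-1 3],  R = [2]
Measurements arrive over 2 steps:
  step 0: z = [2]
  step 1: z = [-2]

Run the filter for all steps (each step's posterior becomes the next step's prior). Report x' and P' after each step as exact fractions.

step 0: x' = [1171/144, 27/8], P' = [791/72 15/4; 15/4 3/2]
step 1: x' = [-313863/132424, -199929/132424], P' = [440071/66212 156273/66212; 156273/66212 69967/66212]

step 0: x̄ = F·x = [8, 3]
step 0: P̄ = F·P·Fᵀ + Q = [16 18; 18 42]
step 0: y = z − H·x̄ = [1]
step 0: S = H·P̄·Hᵀ + R = [288]
step 0: K = P̄·Hᵀ·S⁻¹ = [19/144; 3/8]
step 0: x' = x̄ + K·y = [1171/144, 27/8]
step 0: P' = (I − K·H)·P̄ = [791/72 15/4; 15/4 3/2]
step 1: x̄ = F·x = [-2629/144, -1495/48]
step 1: P̄ = F·P·Fᵀ + Q = [3599/72 1997/24; 1997/24 1215/8]
step 1: y = z − H·x̄ = [5269/72]
step 1: S = H·P̄·Hᵀ + R = [16553/18]
step 1: K = P̄·Hᵀ·S⁻¹ = [7187/33106; 13407/33106]
step 1: x' = x̄ + K·y = [-313863/132424, -199929/132424]
step 1: P' = (I − K·H)·P̄ = [440071/66212 156273/66212; 156273/66212 69967/66212]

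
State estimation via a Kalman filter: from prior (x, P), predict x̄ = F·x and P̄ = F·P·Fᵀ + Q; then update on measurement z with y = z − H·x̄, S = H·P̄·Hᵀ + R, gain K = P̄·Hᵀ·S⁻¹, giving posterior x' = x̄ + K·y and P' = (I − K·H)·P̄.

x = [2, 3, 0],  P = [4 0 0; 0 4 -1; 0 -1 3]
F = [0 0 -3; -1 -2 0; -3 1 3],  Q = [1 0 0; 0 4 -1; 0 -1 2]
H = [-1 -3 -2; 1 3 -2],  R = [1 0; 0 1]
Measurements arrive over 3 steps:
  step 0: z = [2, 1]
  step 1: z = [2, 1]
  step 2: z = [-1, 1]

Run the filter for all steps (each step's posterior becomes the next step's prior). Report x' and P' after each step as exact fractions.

step 0: x' = [83198/210441, -22248/70147, -52876/70147], P' = [3846772/210441 -426794/70147 -3356/70147; -426794/70147 145944/70147 1119/70147; -3356/70147 1119/70147 8751/70147]
step 1: x' = [2244171704/1122557903, -2749904986/3367673709, -847730879/1122557903], P' = [19965280514/10103021127 -6561471682/10103021127 -9609064/3367673709; -6561471682/10103021127 2710765808/10103021127 3641915/3367673709; -9609064/3367673709 3641915/3367673709 140205325/1122557903]
step 2: x' = [103993944958019/57797835495801, -15174250101788/57797835495801, -870796319979/19265945165267], P' = [339012583751260/173393506487403 -111492000842522/173393506487403 -121346950204/19265945165267; -111492000842522/173393506487403 46179496231654/173393506487403 41304750779/19265945165267; -121346950204/19265945165267 41304750779/19265945165267 2396266576933/19265945165267]

step 0: x̄ = F·x = [0, -8, -3]
step 0: P̄ = F·P·Fᵀ + Q = [28 -6 -24; -6 24 9; -24 9 63]
step 0: y = z − H·x̄ = [-28, 19]
step 0: S = H·P̄·Hᵀ + R = [473 44; 44 449]
step 0: K = P̄·Hᵀ·S⁻¹ = [14510/210441 2342/19131; -13276/70147 800/6377; -17503/70147 -1591/6377]
step 0: x' = x̄ + K·y = [83198/210441, -22248/70147, -52876/70147]
step 0: P' = (I − K·H)·P̄ = [3846772/210441 -426794/70147 -3356/70147; -426794/70147 145944/70147 1119/70147; -3356/70147 1119/70147 8751/70147]
step 1: x̄ = F·x = [158628/70147, 50290/210441, -264074/70147]
step 1: P̄ = F·P·Fᵀ + Q = [148906/70147 -3354/70147 -112320/70147; -3354/70147 1318336/210441 1354121/70147; -112320/70147 1354121/70147 14533199/70147]
step 1: y = z − H·x̄ = [-178936/70147, -60629/6377]
step 1: S = H·P̄·Hᵀ + R = [78086905/70147 4913546/6377; 4913546/6377 4226051/6377]
step 1: K = P̄·Hᵀ·S⁻¹ = [-223211084/10103021127 338519852/10103021127; -1592677232/10103021127 1548974252/10103021127; -842548631/3367673709 -839915269/3367673709]
step 1: x' = x̄ + K·y = [2244171704/1122557903, -2749904986/3367673709, -847730879/1122557903]
step 1: P' = (I − K·H)·P̄ = [19965280514/10103021127 -6561471682/10103021127 -9609064/3367673709; -6561471682/10103021127 2710765808/10103021127 3641915/3367673709; -9609064/3367673709 3641915/3367673709 140205325/1122557903]
step 2: x̄ = F·x = [2543192637/1122557903, -1232705140/3367673709, -30577028233/3367673709]
step 2: P̄ = F·P·Fᵀ + Q = [2384405828/1122557903 -2325234/1122557903 -1294317032/1122557903; -2325234/1122557903 14991513842/3367673709 3861619165/3367673709; -1294317032/1122557903 3861619165/3367673709 253914238031/10103021127]
step 2: y = z − H·x̄ = [-60590267684/3367673709, -61717845248/3367673709]
step 2: S = H·P̄·Hᵀ + R = [1544287813589/10103021127 589551988574/10103021127; 589551988574/10103021127 1359442060013/10103021127]
step 2: K = P̄·Hᵀ·S⁻¹ = [-2352336120022/173393506487403 6720826327366/173393506487403; -27789973366462/173393506487403 26303002338418/173393506487403; -4795100455999/19265945165267 -4789965851733/19265945165267]
step 2: x' = x̄ + K·y = [103993944958019/57797835495801, -15174250101788/57797835495801, -870796319979/19265945165267]
step 2: P' = (I − K·H)·P̄ = [339012583751260/173393506487403 -111492000842522/173393506487403 -121346950204/19265945165267; -111492000842522/173393506487403 46179496231654/173393506487403 41304750779/19265945165267; -121346950204/19265945165267 41304750779/19265945165267 2396266576933/19265945165267]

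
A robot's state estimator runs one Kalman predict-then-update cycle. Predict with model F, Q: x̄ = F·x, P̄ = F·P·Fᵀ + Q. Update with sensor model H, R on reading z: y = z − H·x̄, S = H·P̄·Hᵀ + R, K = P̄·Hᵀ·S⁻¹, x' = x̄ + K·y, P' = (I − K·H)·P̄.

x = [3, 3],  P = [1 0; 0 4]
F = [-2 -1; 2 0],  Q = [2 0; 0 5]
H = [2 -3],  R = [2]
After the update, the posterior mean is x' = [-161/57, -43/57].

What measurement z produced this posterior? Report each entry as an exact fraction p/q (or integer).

z = [-3]

x̄ = F·x = [-9, 6]
P̄ = F·P·Fᵀ + Q = [10 -4; -4 9]
S = H·P̄·Hᵀ + R = [171]
K = P̄·Hᵀ·S⁻¹ = [32/171; -35/171]
x' − x̄ = [352/57, -385/57] = K·y
y = (KᵀK)⁻¹·Kᵀ·(x' − x̄) = [33]
z = y + H·x̄ = [33] + [-36] = [-3]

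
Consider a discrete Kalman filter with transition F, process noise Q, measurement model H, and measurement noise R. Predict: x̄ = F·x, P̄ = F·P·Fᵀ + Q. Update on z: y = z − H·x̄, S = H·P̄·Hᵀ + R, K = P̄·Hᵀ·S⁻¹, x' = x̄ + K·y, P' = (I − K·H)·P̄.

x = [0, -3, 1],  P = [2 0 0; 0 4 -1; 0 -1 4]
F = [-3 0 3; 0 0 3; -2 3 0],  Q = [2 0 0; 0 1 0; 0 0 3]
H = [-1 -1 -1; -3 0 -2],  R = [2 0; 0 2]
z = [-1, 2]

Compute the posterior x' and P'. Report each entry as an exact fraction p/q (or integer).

x' = [2306/473, 2071/473, -3930/473]
P' = [144194/12771 82798/12771 -216008/12771; 82798/12771 74087/12771 -129505/12771; -216008/12771 -129505/12771 329771/12771]

x̄ = F·x = [3, 3, -9]
P̄ = F·P·Fᵀ + Q = [56 36 3; 36 37 -9; 3 -9 47]
y = z − H·x̄ = [-4, -7]
S = H·P̄·Hᵀ + R = [202 367; 367 730]
K = P̄·Hᵀ·S⁻¹ = [-5492/12771 -283/12771; -13690/12771 5308/12771; 7871/12771 -5759/12771]
x' = x̄ + K·y = [2306/473, 2071/473, -3930/473]
P' = (I − K·H)·P̄ = [144194/12771 82798/12771 -216008/12771; 82798/12771 74087/12771 -129505/12771; -216008/12771 -129505/12771 329771/12771]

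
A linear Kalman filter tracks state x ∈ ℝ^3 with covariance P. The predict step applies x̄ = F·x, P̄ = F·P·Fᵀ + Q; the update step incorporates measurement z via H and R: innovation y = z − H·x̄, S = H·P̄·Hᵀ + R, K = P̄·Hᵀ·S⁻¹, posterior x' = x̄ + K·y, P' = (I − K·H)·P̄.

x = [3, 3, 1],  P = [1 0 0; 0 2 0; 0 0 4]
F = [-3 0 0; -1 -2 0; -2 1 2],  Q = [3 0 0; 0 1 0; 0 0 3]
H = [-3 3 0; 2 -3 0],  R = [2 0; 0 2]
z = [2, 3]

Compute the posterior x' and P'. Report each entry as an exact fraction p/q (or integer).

x' = [-9747/1495, -8421/1495, -239/299]
P' = [4044/1495 3342/1495 228/299; 3342/1495 2926/1495 176/299; 228/299 176/299 6251/299]

x̄ = F·x = [-9, -9, -1]
P̄ = F·P·Fᵀ + Q = [12 3 6; 3 10 -2; 6 -2 25]
y = z − H·x̄ = [2, -6]
S = H·P̄·Hᵀ + R = [146 -117; -117 104]
K = P̄·Hᵀ·S⁻¹ = [-81/115 -969/1495; -48/115 -1047/1495; -6/23 -36/299]
x' = x̄ + K·y = [-9747/1495, -8421/1495, -239/299]
P' = (I − K·H)·P̄ = [4044/1495 3342/1495 228/299; 3342/1495 2926/1495 176/299; 228/299 176/299 6251/299]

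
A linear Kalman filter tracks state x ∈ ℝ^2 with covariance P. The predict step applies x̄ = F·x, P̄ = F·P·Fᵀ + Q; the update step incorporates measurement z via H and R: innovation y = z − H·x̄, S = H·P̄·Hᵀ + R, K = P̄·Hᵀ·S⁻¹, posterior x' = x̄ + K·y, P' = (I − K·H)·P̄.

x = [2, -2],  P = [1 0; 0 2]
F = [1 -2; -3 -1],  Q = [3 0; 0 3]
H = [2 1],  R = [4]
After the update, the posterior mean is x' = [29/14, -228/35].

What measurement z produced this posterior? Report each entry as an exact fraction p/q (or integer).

x̄ = F·x = [6, -4]
P̄ = F·P·Fᵀ + Q = [12 1; 1 14]
S = H·P̄·Hᵀ + R = [70]
K = P̄·Hᵀ·S⁻¹ = [5/14; 8/35]
x' − x̄ = [-55/14, -88/35] = K·y
y = (KᵀK)⁻¹·Kᵀ·(x' − x̄) = [-11]
z = y + H·x̄ = [-11] + [8] = [-3]

z = [-3]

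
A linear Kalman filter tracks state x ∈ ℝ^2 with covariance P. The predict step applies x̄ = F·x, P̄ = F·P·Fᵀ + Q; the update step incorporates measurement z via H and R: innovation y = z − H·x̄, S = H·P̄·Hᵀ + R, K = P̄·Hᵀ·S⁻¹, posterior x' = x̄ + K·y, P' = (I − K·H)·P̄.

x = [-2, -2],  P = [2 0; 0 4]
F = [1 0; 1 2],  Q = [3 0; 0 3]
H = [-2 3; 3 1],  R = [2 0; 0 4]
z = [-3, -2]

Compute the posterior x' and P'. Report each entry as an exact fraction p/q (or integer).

x' = [-237/625, -5577/4375]
P' = [554/1875 262/1875; 262/1875 3602/13125]

x̄ = F·x = [-2, -6]
P̄ = F·P·Fᵀ + Q = [5 2; 2 21]
y = z − H·x̄ = [11, 10]
S = H·P̄·Hᵀ + R = [187 47; 47 82]
K = P̄·Hᵀ·S⁻¹ = [-161/1875 481/1875; 3569/13125 2276/13125]
x' = x̄ + K·y = [-237/625, -5577/4375]
P' = (I − K·H)·P̄ = [554/1875 262/1875; 262/1875 3602/13125]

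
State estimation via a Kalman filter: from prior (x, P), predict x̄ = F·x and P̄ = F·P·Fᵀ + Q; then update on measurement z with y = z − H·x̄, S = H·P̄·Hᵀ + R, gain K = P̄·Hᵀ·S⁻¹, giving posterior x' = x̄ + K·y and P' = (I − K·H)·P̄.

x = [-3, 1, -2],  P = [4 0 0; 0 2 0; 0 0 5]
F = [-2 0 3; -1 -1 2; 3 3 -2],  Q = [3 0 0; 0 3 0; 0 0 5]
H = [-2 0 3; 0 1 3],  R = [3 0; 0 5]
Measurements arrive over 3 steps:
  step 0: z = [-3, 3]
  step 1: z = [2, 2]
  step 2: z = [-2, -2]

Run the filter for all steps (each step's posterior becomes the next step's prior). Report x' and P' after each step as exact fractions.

step 0: x̄ = F·x = [0, -2, -2]
step 0: P̄ = F·P·Fᵀ + Q = [64 38 -54; 38 29 -38; -54 -38 79]
step 0: y = z − H·x̄ = [3, 11]
step 0: S = H·P̄·Hᵀ + R = [1618 845; 845 517]
step 0: K = P̄·Hᵀ·S⁻¹ = [-15050/40827 14806/40827; -26405/122481 23020/122481; 10210/122481 30457/122481]
step 0: x' = x̄ + K·y = [117716/40827, -70957/122481, 120695/122481]
step 0: P' = (I − K·H)·P̄ = [28124/13609 -49564/40827 41198/40827; -49564/40827 491699/122481 -125533/122481; 41198/40827 -125533/122481 92606/122481]
step 1: x̄ = F·x = [-114737/40827, -40801/122481, 605183/122481]
step 1: P̄ = F·P·Fᵀ + Q = [81137/13609 91975/40827 -235085/40827; 91975/40827 1193054/122481 -1728229/122481; -235085/40827 -1728229/122481 5032976/122481]
step 1: y = z − H·x̄ = [-251001/13609, -1529786/122481]
step 1: S = H·P̄·Hᵀ + R = [6338691/13609 4865753/13609; 4865753/13609 36732869/122481]
step 1: K = P̄·Hᵀ·S⁻¹ = [-138240113/483952674 46855263/161317558; -16292214/80658779 10658159/80658779; 56913193/483952674 36102595/161317558]
step 1: x' = x̄ + K·y = [-566061271/483952674, 140500133/80658779, -11228005/483952674]
step 1: P' = (I − K·H)·P̄ = [320153593/161317558 -133895379/80658779 167355691/161317558; -133895379/80658779 369958195/80658779 -105555800/80658779; 167355691/161317558 -105555800/80658779 130541525/161317558]
step 2: x̄ = F·x = [1098438527/483952674, -299395537/483952674, 853274591/483952674]
step 2: P̄ = F·P·Fᵀ + Q = [931172479/161317558 349819783/161317558 -821806577/161317558; 349819783/161317558 1705630877/161317558 -2445678773/161317558; -821806577/161317558 -2445678773/161317558 6574221001/161317558]
step 2: y = z − H·x̄ = [-1330852067/483952674, -1614166792/241976337]
step 2: S = H·P̄·Hᵀ + R = [73238310523/161317558 28031076293/80658779; 28031076293/80658779 23503067519/80658779]
step 2: K = P̄·Hᵀ·S⁻¹ = [-175278304771/619244355747 181176472675/619244355747; -384734070571/1857733067241 236296220818/1857733067241; 73893870389/619244355747 139471699312/619244355747]
step 2: x' = x̄ + K·y = [15789226993/14401031529, -38780261396/43203094587, -971530067/14401031529]
step 2: P' = (I − K·H)·P̄ = [416067501431/206414785249 -1064687730898/619244355747 218952232697/206414785249; -1064687730898/619244355747 8723809701191/1857733067241 -838036510789/619244355747; 218952232697/206414785249 -838036510789/619244355747 170599445261/206414785249]

step 0: x' = [117716/40827, -70957/122481, 120695/122481], P' = [28124/13609 -49564/40827 41198/40827; -49564/40827 491699/122481 -125533/122481; 41198/40827 -125533/122481 92606/122481]
step 1: x' = [-566061271/483952674, 140500133/80658779, -11228005/483952674], P' = [320153593/161317558 -133895379/80658779 167355691/161317558; -133895379/80658779 369958195/80658779 -105555800/80658779; 167355691/161317558 -105555800/80658779 130541525/161317558]
step 2: x' = [15789226993/14401031529, -38780261396/43203094587, -971530067/14401031529], P' = [416067501431/206414785249 -1064687730898/619244355747 218952232697/206414785249; -1064687730898/619244355747 8723809701191/1857733067241 -838036510789/619244355747; 218952232697/206414785249 -838036510789/619244355747 170599445261/206414785249]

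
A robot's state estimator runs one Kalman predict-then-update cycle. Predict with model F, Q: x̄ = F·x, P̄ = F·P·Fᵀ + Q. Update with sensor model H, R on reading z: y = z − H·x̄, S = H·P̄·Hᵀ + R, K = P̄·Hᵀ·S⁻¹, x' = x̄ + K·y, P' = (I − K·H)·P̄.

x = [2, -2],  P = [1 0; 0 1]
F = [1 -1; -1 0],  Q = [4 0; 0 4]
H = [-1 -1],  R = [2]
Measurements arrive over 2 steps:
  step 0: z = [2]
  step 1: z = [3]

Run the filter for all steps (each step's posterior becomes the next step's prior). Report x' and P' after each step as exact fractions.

step 0: x̄ = F·x = [4, -2]
step 0: P̄ = F·P·Fᵀ + Q = [6 -1; -1 5]
step 0: y = z − H·x̄ = [4]
step 0: S = H·P̄·Hᵀ + R = [11]
step 0: K = P̄·Hᵀ·S⁻¹ = [-5/11; -4/11]
step 0: x' = x̄ + K·y = [24/11, -38/11]
step 0: P' = (I − K·H)·P̄ = [41/11 -31/11; -31/11 39/11]
step 1: x̄ = F·x = [62/11, -24/11]
step 1: P̄ = F·P·Fᵀ + Q = [186/11 -72/11; -72/11 85/11]
step 1: y = z − H·x̄ = [71/11]
step 1: S = H·P̄·Hᵀ + R = [149/11]
step 1: K = P̄·Hᵀ·S⁻¹ = [-114/149; -13/149]
step 1: x' = x̄ + K·y = [104/149, -409/149]
step 1: P' = (I − K·H)·P̄ = [1338/149 -1110/149; -1110/149 1136/149]

step 0: x' = [24/11, -38/11], P' = [41/11 -31/11; -31/11 39/11]
step 1: x' = [104/149, -409/149], P' = [1338/149 -1110/149; -1110/149 1136/149]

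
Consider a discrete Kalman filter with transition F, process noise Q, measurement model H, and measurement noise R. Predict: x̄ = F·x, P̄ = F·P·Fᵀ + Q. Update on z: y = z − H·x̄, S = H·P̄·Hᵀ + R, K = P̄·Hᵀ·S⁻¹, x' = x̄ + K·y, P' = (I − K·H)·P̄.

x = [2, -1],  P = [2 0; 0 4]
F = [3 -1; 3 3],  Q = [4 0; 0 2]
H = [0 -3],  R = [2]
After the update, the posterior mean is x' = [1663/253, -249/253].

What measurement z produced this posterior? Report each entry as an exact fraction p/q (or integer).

x̄ = F·x = [7, 3]
P̄ = F·P·Fᵀ + Q = [26 6; 6 56]
S = H·P̄·Hᵀ + R = [506]
K = P̄·Hᵀ·S⁻¹ = [-9/253; -84/253]
x' − x̄ = [-108/253, -1008/253] = K·y
y = (KᵀK)⁻¹·Kᵀ·(x' − x̄) = [12]
z = y + H·x̄ = [12] + [-9] = [3]

z = [3]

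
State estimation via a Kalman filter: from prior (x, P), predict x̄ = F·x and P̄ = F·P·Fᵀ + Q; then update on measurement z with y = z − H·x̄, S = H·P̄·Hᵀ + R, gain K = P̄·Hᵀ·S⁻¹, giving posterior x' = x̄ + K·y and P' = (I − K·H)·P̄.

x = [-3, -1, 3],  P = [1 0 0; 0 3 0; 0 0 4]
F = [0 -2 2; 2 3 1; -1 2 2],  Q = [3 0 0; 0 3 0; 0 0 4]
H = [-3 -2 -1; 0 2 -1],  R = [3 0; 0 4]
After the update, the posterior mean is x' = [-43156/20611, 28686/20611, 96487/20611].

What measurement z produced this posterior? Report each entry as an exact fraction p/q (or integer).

z = [-1, -1]

x̄ = F·x = [8, -6, 7]
P̄ = F·P·Fᵀ + Q = [31 -10 4; -10 38 24; 4 24 33]
S = H·P̄·Hᵀ + R = [467 -47; -47 93]
K = P̄·Hᵀ·S⁻¹ = [-8289/41222 -14827/41222; -2033/20611 10497/20611; -3972/20611 1317/20611]
x' − x̄ = [-208044/20611, 152352/20611, -47790/20611] = K·y
y = (KᵀK)⁻¹·Kᵀ·(x' − x̄) = [18, 18]
z = y + H·x̄ = [18, 18] + [-19, -19] = [-1, -1]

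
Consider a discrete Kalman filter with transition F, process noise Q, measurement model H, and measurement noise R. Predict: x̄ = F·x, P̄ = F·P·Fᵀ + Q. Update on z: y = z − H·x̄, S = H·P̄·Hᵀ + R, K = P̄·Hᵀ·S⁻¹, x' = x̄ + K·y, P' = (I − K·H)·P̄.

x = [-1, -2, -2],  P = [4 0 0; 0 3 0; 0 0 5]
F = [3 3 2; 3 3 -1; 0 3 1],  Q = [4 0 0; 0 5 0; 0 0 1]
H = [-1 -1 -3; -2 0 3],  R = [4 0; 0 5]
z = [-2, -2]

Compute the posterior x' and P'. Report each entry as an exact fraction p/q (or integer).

x̄ = F·x = [-13, -7, -8]
P̄ = F·P·Fᵀ + Q = [87 53 37; 53 73 22; 37 22 33]
y = z − H·x̄ = [-46, -4]
S = H·P̄·Hᵀ + R = [921 28; 28 206]
K = P̄·Hᵀ·S⁻¹ = [-24971/94471 -50995/188942; -19216/94471 -15732/94471; -16624/94471 27449/188942]
x' = x̄ + K·y = [22533/94471, 285567/94471, -45962/94471]
P' = (I − K·H)·P̄ = [689827/188942 -807369/94471 374893/188942; -807369/94471 2577631/94471 -564466/94471; 374893/188942 -564466/94471 295677/188942]

x' = [22533/94471, 285567/94471, -45962/94471]
P' = [689827/188942 -807369/94471 374893/188942; -807369/94471 2577631/94471 -564466/94471; 374893/188942 -564466/94471 295677/188942]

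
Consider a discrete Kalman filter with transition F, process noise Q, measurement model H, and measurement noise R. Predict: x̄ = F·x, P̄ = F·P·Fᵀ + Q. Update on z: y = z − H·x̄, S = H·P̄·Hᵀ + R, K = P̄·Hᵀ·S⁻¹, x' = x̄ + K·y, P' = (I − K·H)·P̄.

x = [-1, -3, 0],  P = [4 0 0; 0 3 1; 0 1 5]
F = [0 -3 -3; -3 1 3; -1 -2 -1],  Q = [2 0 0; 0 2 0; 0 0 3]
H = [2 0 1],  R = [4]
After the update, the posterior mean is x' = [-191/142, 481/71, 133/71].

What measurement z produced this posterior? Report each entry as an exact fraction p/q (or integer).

z = [-1]

x̄ = F·x = [9, 0, 7]
P̄ = F·P·Fᵀ + Q = [92 -66 42; -66 92 -16; 42 -16 28]
S = H·P̄·Hᵀ + R = [568]
K = P̄·Hᵀ·S⁻¹ = [113/284; -37/142; 14/71]
x' − x̄ = [-1469/142, 481/71, -364/71] = K·y
y = (KᵀK)⁻¹·Kᵀ·(x' − x̄) = [-26]
z = y + H·x̄ = [-26] + [25] = [-1]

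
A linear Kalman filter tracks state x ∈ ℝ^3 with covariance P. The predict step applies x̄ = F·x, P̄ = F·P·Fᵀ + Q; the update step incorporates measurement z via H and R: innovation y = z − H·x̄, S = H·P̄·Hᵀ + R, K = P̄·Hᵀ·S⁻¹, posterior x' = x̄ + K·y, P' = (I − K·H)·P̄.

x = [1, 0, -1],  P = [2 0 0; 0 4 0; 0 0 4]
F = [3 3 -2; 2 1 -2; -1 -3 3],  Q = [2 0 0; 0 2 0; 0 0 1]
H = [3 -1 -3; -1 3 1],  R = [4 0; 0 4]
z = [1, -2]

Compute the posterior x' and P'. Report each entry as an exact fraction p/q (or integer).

x' = [2962/5609, -2639/5609, 3695/11218]
P' = [65284/16827 3500/16827 59948/16827; 3500/16827 9910/16827 -2570/16827; 59948/16827 -2570/16827 65020/16827]

x̄ = F·x = [5, 4, -4]
P̄ = F·P·Fᵀ + Q = [72 40 -66; 40 30 -40; -66 -40 75]
y = z − H·x̄ = [-22, -5]
S = H·P̄·Hᵀ + R = [2065 -127; -127 73]
K = P̄·Hᵀ·S⁻¹ = [3127/16827 1291/16827; 2075/16827 5915/16827; -6323/33654 -1319/33654]
x' = x̄ + K·y = [2962/5609, -2639/5609, 3695/11218]
P' = (I − K·H)·P̄ = [65284/16827 3500/16827 59948/16827; 3500/16827 9910/16827 -2570/16827; 59948/16827 -2570/16827 65020/16827]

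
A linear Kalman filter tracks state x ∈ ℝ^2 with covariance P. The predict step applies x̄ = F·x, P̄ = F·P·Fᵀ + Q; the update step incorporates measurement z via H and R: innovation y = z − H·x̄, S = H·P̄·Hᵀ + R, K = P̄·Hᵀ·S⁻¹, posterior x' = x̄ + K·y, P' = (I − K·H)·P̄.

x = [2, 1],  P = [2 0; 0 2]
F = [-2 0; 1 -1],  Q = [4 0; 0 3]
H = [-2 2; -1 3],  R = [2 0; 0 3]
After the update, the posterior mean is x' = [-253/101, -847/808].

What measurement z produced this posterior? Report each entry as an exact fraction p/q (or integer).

x̄ = F·x = [-4, 1]
P̄ = F·P·Fᵀ + Q = [12 -4; -4 7]
S = H·P̄·Hᵀ + R = [110 98; 98 102]
K = P̄·Hᵀ·S⁻¹ = [-57/101 31/101; -103/808 297/808]
x' − x̄ = [151/101, -1655/808] = K·y
y = (KᵀK)⁻¹·Kᵀ·(x' − x̄) = [-7, -8]
z = y + H·x̄ = [-7, -8] + [10, 7] = [3, -1]

z = [3, -1]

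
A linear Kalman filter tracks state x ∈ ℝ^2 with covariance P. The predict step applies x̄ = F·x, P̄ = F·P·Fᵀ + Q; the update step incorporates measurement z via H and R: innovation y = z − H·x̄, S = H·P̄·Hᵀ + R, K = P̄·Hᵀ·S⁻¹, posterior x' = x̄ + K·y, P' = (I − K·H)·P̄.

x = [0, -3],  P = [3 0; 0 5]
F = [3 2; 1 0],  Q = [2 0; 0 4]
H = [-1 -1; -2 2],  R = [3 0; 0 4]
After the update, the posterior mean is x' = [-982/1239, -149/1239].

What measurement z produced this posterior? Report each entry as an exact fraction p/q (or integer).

z = [1, 1]

x̄ = F·x = [-6, 0]
P̄ = F·P·Fᵀ + Q = [49 9; 9 7]
S = H·P̄·Hᵀ + R = [77 84; 84 156]
K = P̄·Hᵀ·S⁻¹ = [-194/413 -46/177; -180/413 37/177]
x' − x̄ = [6452/1239, -149/1239] = K·y
y = (KᵀK)⁻¹·Kᵀ·(x' − x̄) = [-5, -11]
z = y + H·x̄ = [-5, -11] + [6, 12] = [1, 1]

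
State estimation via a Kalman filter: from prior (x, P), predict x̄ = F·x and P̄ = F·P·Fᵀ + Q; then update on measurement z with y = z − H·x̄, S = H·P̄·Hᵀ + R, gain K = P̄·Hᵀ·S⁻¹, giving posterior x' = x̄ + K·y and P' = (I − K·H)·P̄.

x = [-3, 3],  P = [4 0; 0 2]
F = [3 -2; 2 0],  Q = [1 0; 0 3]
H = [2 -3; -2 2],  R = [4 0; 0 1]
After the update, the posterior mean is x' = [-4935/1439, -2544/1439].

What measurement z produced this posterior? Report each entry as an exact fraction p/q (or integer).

x̄ = F·x = [-15, -6]
P̄ = F·P·Fᵀ + Q = [45 24; 24 19]
S = H·P̄·Hᵀ + R = [67 -54; -54 65]
K = P̄·Hᵀ·S⁻¹ = [-1098/1439 -1842/1439; -1125/1439 -1156/1439]
x' − x̄ = [16650/1439, 6090/1439] = K·y
y = (KᵀK)⁻¹·Kᵀ·(x' − x̄) = [10, -15]
z = y + H·x̄ = [10, -15] + [-12, 18] = [-2, 3]

z = [-2, 3]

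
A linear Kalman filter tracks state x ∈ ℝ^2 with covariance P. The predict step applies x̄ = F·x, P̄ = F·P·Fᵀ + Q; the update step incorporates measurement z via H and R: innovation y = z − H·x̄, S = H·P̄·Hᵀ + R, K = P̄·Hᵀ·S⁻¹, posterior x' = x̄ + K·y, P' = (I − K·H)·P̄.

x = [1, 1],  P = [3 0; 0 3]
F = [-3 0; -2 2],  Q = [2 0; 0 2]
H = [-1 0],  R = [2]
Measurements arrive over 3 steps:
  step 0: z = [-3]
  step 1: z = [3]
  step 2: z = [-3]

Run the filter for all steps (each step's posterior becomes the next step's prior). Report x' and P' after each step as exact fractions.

step 0: x' = [81/31, 108/31], P' = [58/31 36/31; 36/31 482/31]
step 1: x' = [-1119/323, 882/323], P' = [584/323 132/323; 132/323 19870/323]
step 2: x' = [6105/1637, 15270/1637], P' = [2951/1637 1356/1637; 1356/1637 406882/1637]

step 0: x̄ = F·x = [-3, 0]
step 0: P̄ = F·P·Fᵀ + Q = [29 18; 18 26]
step 0: y = z − H·x̄ = [-6]
step 0: S = H·P̄·Hᵀ + R = [31]
step 0: K = P̄·Hᵀ·S⁻¹ = [-29/31; -18/31]
step 0: x' = x̄ + K·y = [81/31, 108/31]
step 0: P' = (I − K·H)·P̄ = [58/31 36/31; 36/31 482/31]
step 1: x̄ = F·x = [-243/31, 54/31]
step 1: P̄ = F·P·Fᵀ + Q = [584/31 132/31; 132/31 1934/31]
step 1: y = z − H·x̄ = [-150/31]
step 1: S = H·P̄·Hᵀ + R = [646/31]
step 1: K = P̄·Hᵀ·S⁻¹ = [-292/323; -66/323]
step 1: x' = x̄ + K·y = [-1119/323, 882/323]
step 1: P' = (I − K·H)·P̄ = [584/323 132/323; 132/323 19870/323]
step 2: x̄ = F·x = [3357/323, 4002/323]
step 2: P̄ = F·P·Fᵀ + Q = [5902/323 2712/323; 2712/323 81406/323]
step 2: y = z − H·x̄ = [2388/323]
step 2: S = H·P̄·Hᵀ + R = [6548/323]
step 2: K = P̄·Hᵀ·S⁻¹ = [-2951/3274; -678/1637]
step 2: x' = x̄ + K·y = [6105/1637, 15270/1637]
step 2: P' = (I − K·H)·P̄ = [2951/1637 1356/1637; 1356/1637 406882/1637]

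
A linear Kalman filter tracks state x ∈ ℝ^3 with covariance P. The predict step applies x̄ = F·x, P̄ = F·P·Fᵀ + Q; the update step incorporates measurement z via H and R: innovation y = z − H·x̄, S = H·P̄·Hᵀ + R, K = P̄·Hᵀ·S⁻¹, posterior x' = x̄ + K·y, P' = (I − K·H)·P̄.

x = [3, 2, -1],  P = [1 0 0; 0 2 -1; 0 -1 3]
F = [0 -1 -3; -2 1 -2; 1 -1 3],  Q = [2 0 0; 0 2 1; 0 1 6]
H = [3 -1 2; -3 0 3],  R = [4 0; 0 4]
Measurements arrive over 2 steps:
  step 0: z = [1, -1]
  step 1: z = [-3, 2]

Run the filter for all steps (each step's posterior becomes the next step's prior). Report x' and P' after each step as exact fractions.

step 0: x' = [-4889/20575, -59606/20575, -11966/20575], P' = [28351/61725 75079/61725 15619/61725; 75079/61725 388891/61725 65851/61725; 15619/61725 65851/61725 30211/61725]
step 1: x' = [-917404980/1024928519, -515311839/1024928519, -258398214/1024928519], P' = [1156567946/3074785557 788706622/1024928519 191385910/1024928519; 788706622/1024928519 4096807210/1024928519 724014174/1024928519; 191385910/1024928519 724014174/1024928519 444321834/1024928519]

step 0: x̄ = F·x = [1, -2, -2]
step 0: P̄ = F·P·Fᵀ + Q = [25 17 -25; 17 24 -26; -25 -26 42]
step 0: y = z − H·x̄ = [0, 8]
step 0: S = H·P̄·Hᵀ + R = [123 81; 81 1057]
step 0: K = P̄·Hᵀ·S⁻¹ = [10303/61725 -3183/20575; -7988/61725 -2307/20575; 10357/61725 3648/20575]
step 0: x' = x̄ + K·y = [-4889/20575, -59606/20575, -11966/20575]
step 0: P' = (I − K·H)·P̄ = [28351/61725 75079/61725 15619/61725; 75079/61725 388891/61725 65851/61725; 15619/61725 65851/61725 30211/61725]
step 1: x̄ = F·x = [95504/20575, -25896/20575, 18819/20575]
step 1: P̄ = F·P·Fᵀ + Q = [1179346/61725 -9868/20575 -1648/20575; -9868/20575 102607/20575 -45198/20575; -1648/20575 -45198/20575 202647/20575]
step 1: y = z − H·x̄ = [-411771/20575, 54241/4115]
step 1: S = H·P̄·Hᵀ + R = [4753757/20575 -444222/4115; -444222/4115 218953/823]
step 1: K = P̄·Hᵀ·S⁻¹ = [187658286/1024928519 -145602554/1024928519; -70664749/1024928519 -48519336/1024928519; 184696806/1024928519 189701943/1024928519]
step 1: x' = x̄ + K·y = [-917404980/1024928519, -515311839/1024928519, -258398214/1024928519]
step 1: P' = (I − K·H)·P̄ = [1156567946/3074785557 788706622/1024928519 191385910/1024928519; 788706622/1024928519 4096807210/1024928519 724014174/1024928519; 191385910/1024928519 724014174/1024928519 444321834/1024928519]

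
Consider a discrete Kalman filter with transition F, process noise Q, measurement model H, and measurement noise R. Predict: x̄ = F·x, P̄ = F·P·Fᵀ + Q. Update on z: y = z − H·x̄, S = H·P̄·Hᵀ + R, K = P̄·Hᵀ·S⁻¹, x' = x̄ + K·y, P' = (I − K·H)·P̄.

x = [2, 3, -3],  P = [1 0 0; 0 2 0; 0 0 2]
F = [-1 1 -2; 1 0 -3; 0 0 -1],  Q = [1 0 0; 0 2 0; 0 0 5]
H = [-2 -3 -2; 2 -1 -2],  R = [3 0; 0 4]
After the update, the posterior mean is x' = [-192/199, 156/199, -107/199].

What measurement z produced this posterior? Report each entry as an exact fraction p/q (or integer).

x̄ = F·x = [7, 11, 3]
P̄ = F·P·Fᵀ + Q = [12 11 4; 11 21 6; 4 6 7]
S = H·P̄·Hᵀ + R = [504 47; 47 49]
K = P̄·Hᵀ·S⁻¹ = [-3420/22487 5575/22487; -4236/22487 -985/22487; -1396/22487 -4168/22487]
x' − x̄ = [-1585/199, -2033/199, -704/199] = K·y
y = (KᵀK)⁻¹·Kᵀ·(x' − x̄) = [54, 1]
z = y + H·x̄ = [54, 1] + [-53, -3] = [1, -2]

z = [1, -2]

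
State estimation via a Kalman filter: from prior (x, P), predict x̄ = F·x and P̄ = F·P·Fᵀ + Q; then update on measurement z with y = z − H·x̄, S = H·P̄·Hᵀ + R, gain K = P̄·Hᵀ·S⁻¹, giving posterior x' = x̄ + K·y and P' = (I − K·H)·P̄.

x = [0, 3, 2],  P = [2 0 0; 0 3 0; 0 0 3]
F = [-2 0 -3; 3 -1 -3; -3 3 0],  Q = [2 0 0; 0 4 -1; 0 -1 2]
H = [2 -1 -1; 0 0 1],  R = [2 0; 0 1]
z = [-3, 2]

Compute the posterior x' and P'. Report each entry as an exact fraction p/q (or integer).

x' = [-10061/4055, -15773/4055, 1750/811]
P' = [37403/4055 69629/4055 157/811; 69629/4055 140812/4055 -482/811; 157/811 -482/811 794/811]

x̄ = F·x = [-6, -9, 9]
P̄ = F·P·Fᵀ + Q = [37 15 12; 15 52 -28; 12 -28 47]
y = z − H·x̄ = [9, -7]
S = H·P̄·Hᵀ + R = [85 5; 5 48]
K = P̄·Hᵀ·S⁻¹ = [2196/4055 157/811; 428/4055 -482/811; 1/811 794/811]
x' = x̄ + K·y = [-10061/4055, -15773/4055, 1750/811]
P' = (I − K·H)·P̄ = [37403/4055 69629/4055 157/811; 69629/4055 140812/4055 -482/811; 157/811 -482/811 794/811]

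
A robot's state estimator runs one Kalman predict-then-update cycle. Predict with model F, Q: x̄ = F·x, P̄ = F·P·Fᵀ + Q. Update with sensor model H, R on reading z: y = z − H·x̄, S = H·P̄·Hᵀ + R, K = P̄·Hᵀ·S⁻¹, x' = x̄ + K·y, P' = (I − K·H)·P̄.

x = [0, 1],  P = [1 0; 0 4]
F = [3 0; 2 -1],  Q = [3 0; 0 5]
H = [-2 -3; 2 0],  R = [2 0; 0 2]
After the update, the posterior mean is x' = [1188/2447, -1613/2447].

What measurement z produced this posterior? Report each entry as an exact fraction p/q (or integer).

x̄ = F·x = [0, -1]
P̄ = F·P·Fᵀ + Q = [12 6; 6 13]
S = H·P̄·Hᵀ + R = [239 -84; -84 50]
K = P̄·Hᵀ·S⁻¹ = [-42/2447 1104/2447; -771/2447 -708/2447]
x' − x̄ = [1188/2447, 834/2447] = K·y
y = (KᵀK)⁻¹·Kᵀ·(x' − x̄) = [-2, 1]
z = y + H·x̄ = [-2, 1] + [3, 0] = [1, 1]

z = [1, 1]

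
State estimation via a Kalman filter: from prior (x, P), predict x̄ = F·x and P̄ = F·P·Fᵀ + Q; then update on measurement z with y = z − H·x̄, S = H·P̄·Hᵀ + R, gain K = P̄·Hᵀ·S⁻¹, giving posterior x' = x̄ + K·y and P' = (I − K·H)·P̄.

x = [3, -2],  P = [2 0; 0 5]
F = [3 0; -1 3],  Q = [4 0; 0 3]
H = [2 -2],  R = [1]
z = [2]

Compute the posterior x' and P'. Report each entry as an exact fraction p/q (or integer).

x̄ = F·x = [9, -9]
P̄ = F·P·Fᵀ + Q = [22 -6; -6 50]
y = z − H·x̄ = [-34]
S = H·P̄·Hᵀ + R = [337]
K = P̄·Hᵀ·S⁻¹ = [56/337; -112/337]
x' = x̄ + K·y = [1129/337, 775/337]
P' = (I − K·H)·P̄ = [4278/337 4250/337; 4250/337 4306/337]

x' = [1129/337, 775/337]
P' = [4278/337 4250/337; 4250/337 4306/337]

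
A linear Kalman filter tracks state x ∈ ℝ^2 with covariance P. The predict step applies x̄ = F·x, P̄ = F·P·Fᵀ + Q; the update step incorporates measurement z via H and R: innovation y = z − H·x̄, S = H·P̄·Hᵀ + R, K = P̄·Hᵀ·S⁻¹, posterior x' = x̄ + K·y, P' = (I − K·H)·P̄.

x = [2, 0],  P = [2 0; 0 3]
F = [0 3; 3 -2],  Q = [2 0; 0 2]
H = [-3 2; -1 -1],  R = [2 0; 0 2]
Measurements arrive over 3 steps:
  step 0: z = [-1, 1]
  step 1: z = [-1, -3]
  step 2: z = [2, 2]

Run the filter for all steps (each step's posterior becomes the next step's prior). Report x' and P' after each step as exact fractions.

step 0: x̄ = F·x = [0, 6]
step 0: P̄ = F·P·Fᵀ + Q = [29 -18; -18 32]
step 0: y = z − H·x̄ = [-13, 7]
step 0: S = H·P̄·Hᵀ + R = [607 5; 5 27]
step 0: K = P̄·Hᵀ·S⁻¹ = [-1633/8182 -3031/8182; 814/4091 -2272/4091]
step 0: x' = x̄ + K·y = [6/4091, -1940/4091]
step 0: P' = (I − K·H)·P̄ = [1539/4091 1492/4091; 1492/4091 3052/4091]
step 1: x̄ = F·x = [-5820/4091, 3898/4091]
step 1: P̄ = F·P·Fᵀ + Q = [35650/4091 -4884/4091; -4884/4091 16337/4091]
step 1: y = z − H·x̄ = [-29347/4091, -14195/4091]
step 1: S = H·P̄·Hᵀ + R = [452988/4091 69392/4091; 69392/4091 50401/4091]
step 1: K = P̄·Hᵀ·S⁻¹ = [-458053/2201882 -356718/1100941; 388661/2201882 -517729/1100941]
step 1: x' = x̄ + K·y = [8293/6946, 9157/6946]
step 1: P' = (I − K·H)·P̄ = [376985/1100941 336451/1100941; 336451/1100941 699007/1100941]
step 2: x̄ = F·x = [27471/6946, 6565/6946]
step 2: P̄ = F·P·Fᵀ + Q = [8492945/1100941 -1165983/1100941; -1165983/1100941 4353363/1100941]
step 2: y = z − H·x̄ = [83175/6946, 23964/3473]
step 2: S = H·P̄·Hᵀ + R = [110043635/1100941 15606126/1100941; 15606126/1100941 12716224/1100941]
step 2: K = P̄·Hᵀ·S⁻¹ = [-54340533/262454651 -84533746/262454651; 46537470/262454651 -245798175/524909302]
step 2: x' = x̄ + K·y = [-195999927/262454651, -85383995/524909302]
step 2: P' = (I − K·H)·P̄ = [89363210/262454651 79704282/262454651; 79704282/262454651 166093893/262454651]

step 0: x' = [6/4091, -1940/4091], P' = [1539/4091 1492/4091; 1492/4091 3052/4091]
step 1: x' = [8293/6946, 9157/6946], P' = [376985/1100941 336451/1100941; 336451/1100941 699007/1100941]
step 2: x' = [-195999927/262454651, -85383995/524909302], P' = [89363210/262454651 79704282/262454651; 79704282/262454651 166093893/262454651]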